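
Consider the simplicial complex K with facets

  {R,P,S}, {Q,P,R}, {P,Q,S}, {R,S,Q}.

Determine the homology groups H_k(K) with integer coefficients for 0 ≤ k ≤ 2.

Fix the vertex order P < Q < R < S and write every simplex with vertices in increasing order. Then dim K = 2 and the simplices of K are:

  0-simplices (4): P, Q, R, S
  1-simplices (6): PQ, PR, PS, QR, QS, RS
  2-simplices (4): PQR, PQS, PRS, QRS

giving chain groups C_0 ≅ Z^4, C_1 ≅ Z^6, C_2 ≅ Z^4.

Boundary ∂_1: C_1 → C_0 sends each edge [p,q] (with p < q) to q − p.
This gives a 4×6 integer matrix of rank 3; reducing to Smith normal form yields diagonal entries (1,1,1).

Boundary ∂_2: C_2 → C_1 sends each 2-simplex [p,q,r] to [q,r] − [p,r] + [p,q]. For instance
  ∂PQS = QS − PS + PQ,
  ∂PQR = QR − PR + PQ.
The 6×4 boundary matrix has rank 3 and Smith normal form diag(1,1,1).

Now H_k = ker ∂_k / im ∂_{k+1}, so:

  H_0: rank C_0 − rank ∂_1 = 4 − 3 = 1, and the invariant factors of ∂_1 are all 1, so H_0 ≅ Z.
  H_1: rank ker ∂_1 − rank ∂_2 = (6 − 3) − 3 = 0, and the invariant factors of ∂_2 are all 1, so H_1 ≅ 0.
  H_2: rank ker ∂_2 − rank ∂_3 = (4 − 3) − 0 = 1, and there is no ∂_3, so H_2 ≅ Z.

H_0 ≅ Z,  H_1 = 0,  H_2 ≅ Z.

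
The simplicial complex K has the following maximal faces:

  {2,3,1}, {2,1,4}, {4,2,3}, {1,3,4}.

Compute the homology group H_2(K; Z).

We work with the vertex ordering 1 < 2 < 3 < 4. The simplices of K, each written with vertices in increasing order, are:

  0-simplices (4): [1], [2], [3], [4]
  1-simplices (6): [1,2], [1,3], [1,4], [2,3], [2,4], [3,4]
  2-simplices (4): [1,2,3], [1,2,4], [1,3,4], [2,3,4]

giving chain groups C_0 ≅ Z^4, C_1 ≅ Z^6, C_2 ≅ Z^4.

∂_1: C_1 → C_0 is given by ∂[p,q] = [q] − [p]. For instance
  ∂[1,3] = [3] − [1].
The 4×6 boundary matrix has rank 3 and Smith normal form diag(1,1,1).

Boundary ∂_2: C_2 → C_1 sends each 2-simplex [p,q,r] to [q,r] − [p,r] + [p,q]. For instance
  ∂[2,3,4] = [3,4] − [2,4] + [2,3],
  ∂[1,2,4] = [2,4] − [1,4] + [1,2].
The resulting 6×4 matrix has rank 3, and its Smith normal form has invariant factors (1,1,1).

From H_k ≅ ker(∂_k) / im(∂_{k+1}) we obtain:

  H_2: rank ker ∂_2 − rank ∂_3 = (4 − 3) − 0 = 1, and there is no ∂_3, so H_2 ≅ Z.

H_2 ≅ Z.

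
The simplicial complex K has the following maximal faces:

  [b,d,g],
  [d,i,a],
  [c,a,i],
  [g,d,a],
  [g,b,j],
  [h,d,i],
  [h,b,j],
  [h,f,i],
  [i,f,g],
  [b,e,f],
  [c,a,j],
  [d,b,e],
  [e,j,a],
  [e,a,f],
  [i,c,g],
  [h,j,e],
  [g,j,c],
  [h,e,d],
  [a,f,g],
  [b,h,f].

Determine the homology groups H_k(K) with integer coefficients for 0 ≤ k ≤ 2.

We work with the vertex ordering a < b < c < d < e < f < g < h < i < j. The simplices of K, each written with vertices in increasing order, are:

  0-simplices (10): a, b, c, d, e, f, g, h, i, j
  1-simplices (30): ac, ad, ae, af, ag, ai, aj, bd, be, bf, bg, bh, bj, cg, ci, cj, de, dg, dh, di, ef, eh, ej, fg, fh, fi, gi, gj, hi, hj
  2-simplices (20): aci, acj, adg, adi, aef, aej, afg, bde, bdg, bef, bfh, bgj, bhj, cgi, cgj, deh, dhi, ehj, fgi, fhi

giving chain groups C_0 ≅ Z^10, C_1 ≅ Z^30, C_2 ≅ Z^20.

The boundary map ∂_1: C_1 → C_0 sends each edge [p,q] (with p < q) to q − p. For instance
  ∂eh = h − e.
As a 10×30 matrix over Z this has rank 9, with invariant factors (1,1,1,1,1,1,1,1,1).

The boundary map ∂_2: C_2 → C_1 acts by ∂[p,q,r] = [q,r] − [p,r] + [p,q]. For instance
  ∂acj = cj − aj + ac,
  ∂bhj = hj − bj + bh.
The resulting 30×20 matrix has rank 20, and its Smith normal form has invariant factors (1,1,1,1,1,1,1,1,1,1,1,1,1,1,1,1,1,1,1,2).

From H_k ≅ ker(∂_k) / im(∂_{k+1}) we obtain:

  H_0: rank C_0 − rank ∂_1 = 10 − 9 = 1, and the invariant factors of ∂_1 are all 1, so H_0 = Z.
  H_1: rank ker ∂_1 − rank ∂_2 = (30 − 9) − 20 = 1, and ∂_2 has invariant factor 2 > 1, so H_1 = Z ⊕ Z_2.
  H_2: rank ker ∂_2 − rank ∂_3 = (20 − 20) − 0 = 0, and there is no ∂_3, so H_2 = 0.

(K is a triangulation of the Klein bottle.)

H_0 ≅ Z,  H_1 ≅ Z ⊕ Z_2,  H_2 = 0.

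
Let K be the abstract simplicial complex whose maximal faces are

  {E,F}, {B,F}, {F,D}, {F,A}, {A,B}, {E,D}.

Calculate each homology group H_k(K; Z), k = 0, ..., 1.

H_0 = Z,  H_1 = Z^2.

K has 5 vertices, 6 edges.
rank ∂_0 = 0, rank ∂_1 = 4 ⇒ b_0 = 5 − 0 − 4 = 1; all invariant factors of ∂_1 are 1 so no torsion. So H_0 = Z.
rank ∂_1 = 4, rank ∂_2 = 0 ⇒ b_1 = 6 − 4 − 0 = 2. So H_1 = Z^2.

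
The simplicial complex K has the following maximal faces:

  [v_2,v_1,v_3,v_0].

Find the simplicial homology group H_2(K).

We work with the vertex ordering v_0 < v_1 < v_2 < v_3. The simplices of K, each written with vertices in increasing order, are:

  0-simplices (4): [v_0], [v_1], [v_2], [v_3]
  1-simplices (6): [v_0,v_1], [v_0,v_2], [v_0,v_3], [v_1,v_2], [v_1,v_3], [v_2,v_3]
  2-simplices (4): [v_0,v_1,v_2], [v_0,v_1,v_3], [v_0,v_2,v_3], [v_1,v_2,v_3]
  3-simplices (1): [v_0,v_1,v_2,v_3]

giving chain groups C_0 ≅ Z^4, C_1 ≅ Z^6, C_2 ≅ Z^4, C_3 ≅ Z^1.

Boundary ∂_1: C_1 → C_0 sends each edge [p,q] (with p < q) to q − p. For instance
  ∂[v_0,v_1] = [v_1] − [v_0].
As a 4×6 matrix over Z this has rank 3, with invariant factors (1,1,1).

∂_2: C_2 → C_1 acts by ∂[p,q,r] = [q,r] − [p,r] + [p,q]. For instance
  ∂[v_0,v_1,v_2] = [v_1,v_2] − [v_0,v_2] + [v_0,v_1],
  ∂[v_1,v_2,v_3] = [v_2,v_3] − [v_1,v_3] + [v_1,v_2].
The resulting 6×4 matrix has rank 3, and its Smith normal form has invariant factors (1,1,1).

Boundary ∂_3: C_3 → C_2 sends each 3-simplex σ to the alternating sum Σ_i (−1)^i (σ with its i-th vertex removed). For instance
  ∂[v_0,v_1,v_2,v_3] = [v_1,v_2,v_3] − [v_0,v_2,v_3] + [v_0,v_1,v_3] − [v_0,v_1,v_2].
This gives a 4×1 integer matrix of rank 1; reducing to Smith normal form yields diagonal entries (1).

Computing H_k = (kernel of ∂_k) / (image of ∂_{k+1}):

  H_2: rank ker ∂_2 − rank ∂_3 = (4 − 3) − 1 = 0, and the invariant factors of ∂_3 are all 1, so H_2 = 0.

H_2 = 0.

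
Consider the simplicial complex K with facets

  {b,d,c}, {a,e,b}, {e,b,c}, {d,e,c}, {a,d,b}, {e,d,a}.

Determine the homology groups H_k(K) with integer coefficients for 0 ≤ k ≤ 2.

Order the vertices as a < b < c < d < e. Listing each simplex with vertices in this order, K has dimension 2 with simplices:

  0-simplices (5): a, b, c, d, e
  1-simplices (9): ab, ad, ae, bc, bd, be, cd, ce, de
  2-simplices (6): abd, abe, ade, bcd, bce, cde

so the chain groups are C_0 ≅ Z^5, C_1 ≅ Z^9, C_2 ≅ Z^6.

Boundary ∂_1: C_1 → C_0 maps an edge to its endpoints' difference, ∂[p,q] = q − p. For instance
  ∂ce = e − c.
The 5×9 boundary matrix has rank 4 and Smith normal form diag(1,1,1,1).

Boundary ∂_2: C_2 → C_1 sends each 2-simplex [p,q,r] to [q,r] − [p,r] + [p,q]. For instance
  ∂abd = bd − ad + ab,
  ∂cde = de − ce + cd.
This gives a 9×6 integer matrix of rank 5; reducing to Smith normal form yields diagonal entries (1,1,1,1,1).

Reading off H_k = ker ∂_k / im ∂_{k+1}:

  H_0: rank C_0 − rank ∂_1 = 5 − 4 = 1, and the invariant factors of ∂_1 are all 1, so H_0 = Z.
  H_1: rank ker ∂_1 − rank ∂_2 = (9 − 4) − 5 = 0, and the invariant factors of ∂_2 are all 1, so H_1 = 0.
  H_2: rank ker ∂_2 − rank ∂_3 = (6 − 5) − 0 = 1, and there is no ∂_3, so H_2 = Z.

H_0 = Z,  H_1 = 0,  H_2 = Z.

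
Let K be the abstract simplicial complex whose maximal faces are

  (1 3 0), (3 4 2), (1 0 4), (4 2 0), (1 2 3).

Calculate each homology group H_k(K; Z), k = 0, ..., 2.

H_0 ≅ Z,  H_1 ≅ Z,  H_2 = 0.

Fix the vertex order 0 < 1 < 2 < 3 < 4 and write every simplex with vertices in increasing order. Then dim K = 2 and the simplices of K are:

  0-simplices (5): [0], [1], [2], [3], [4]
  1-simplices (10): [0,1], [0,2], [0,3], [0,4], [1,2], [1,3], [1,4], [2,3], [2,4], [3,4]
  2-simplices (5): [0,1,3], [0,1,4], [0,2,4], [1,2,3], [2,3,4]

giving chain groups C_0 ≅ Z^5, C_1 ≅ Z^10, C_2 ≅ Z^5.

Boundary ∂_1: C_1 → C_0 maps an edge to its endpoints' difference, ∂[p,q] = q − p. For instance
  ∂[0,2] = [2] − [0].
The resulting 5×10 matrix has rank 4, and its Smith normal form has invariant factors (1,1,1,1).

∂_2: C_2 → C_1 acts by ∂[p,q,r] = [q,r] − [p,r] + [p,q]. For instance
  ∂[2,3,4] = [3,4] − [2,4] + [2,3],
  ∂[0,1,3] = [1,3] − [0,3] + [0,1].
The 10×5 boundary matrix has rank 5 and Smith normal form diag(1,1,1,1,1).

Now H_k = ker ∂_k / im ∂_{k+1}, so:

  H_0: rank C_0 − rank ∂_1 = 5 − 4 = 1, and the invariant factors of ∂_1 are all 1, so H_0 = Z.
  H_1: rank ker ∂_1 − rank ∂_2 = (10 − 4) − 5 = 1, and the invariant factors of ∂_2 are all 1, so H_1 = Z.
  H_2: rank ker ∂_2 − rank ∂_3 = (5 − 5) − 0 = 0, and there is no ∂_3, so H_2 = 0.

As a check, the Euler characteristic is 5 − 10 + 5 = 0, which agrees with 1 − 1 + 0 = 0.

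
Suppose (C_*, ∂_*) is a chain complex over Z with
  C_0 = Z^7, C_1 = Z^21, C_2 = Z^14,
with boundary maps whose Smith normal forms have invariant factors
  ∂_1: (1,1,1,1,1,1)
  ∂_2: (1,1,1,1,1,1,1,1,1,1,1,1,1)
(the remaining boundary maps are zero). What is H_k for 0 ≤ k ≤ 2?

H_0: b_0 = 7 − 0 − 6 = 1; torsion from ∂_1 factors > 1: none. So H_0 ≅ Z.
H_1: b_1 = 21 − 6 − 13 = 2; torsion from ∂_2 factors > 1: none. So H_1 ≅ Z^2.
H_2: b_2 = 14 − 13 − 0 = 1; torsion from ∂_3 factors > 1: none. So H_2 ≅ Z.

H_0 ≅ Z,  H_1 ≅ Z^2,  H_2 ≅ Z.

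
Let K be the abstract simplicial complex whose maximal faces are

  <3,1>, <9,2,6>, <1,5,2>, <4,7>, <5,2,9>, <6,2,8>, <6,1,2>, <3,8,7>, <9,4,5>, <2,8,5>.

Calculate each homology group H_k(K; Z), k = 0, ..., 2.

H_0 ≅ Z,  H_1 ≅ Z^2,  H_2 = 0.

We work with the vertex ordering 1 < 2 < 3 < 4 < 5 < 6 < 7 < 8 < 9. The simplices of K, each written with vertices in increasing order, are:

  0-simplices (9): [1], [2], [3], [4], [5], [6], [7], [8], [9]
  1-simplices (18): [1,2], [1,3], [1,5], [1,6], [2,5], [2,6], [2,8], [2,9], [3,7], [3,8], [4,5], [4,7], [4,9], [5,8], [5,9], [6,8], [6,9], [7,8]
  2-simplices (8): [1,2,5], [1,2,6], [2,5,8], [2,5,9], [2,6,8], [2,6,9], [3,7,8], [4,5,9]

Hence C_0 ≅ Z^9, C_1 ≅ Z^18, C_2 ≅ Z^8.

The boundary map ∂_1: C_1 → C_0 is given by ∂[p,q] = [q] − [p].
As a 9×18 matrix over Z this has rank 8, with invariant factors (1,1,1,1,1,1,1,1).

Boundary ∂_2: C_2 → C_1 acts by ∂[p,q,r] = [q,r] − [p,r] + [p,q]. For instance
  ∂[4,5,9] = [5,9] − [4,9] + [4,5],
  ∂[2,6,8] = [6,8] − [2,8] + [2,6].
As a 18×8 matrix over Z this has rank 8, with invariant factors (1,1,1,1,1,1,1,1).

Computing H_k = (kernel of ∂_k) / (image of ∂_{k+1}):

  H_0: rank C_0 − rank ∂_1 = 9 − 8 = 1, and the invariant factors of ∂_1 are all 1, so H_0 = Z.
  H_1: rank ker ∂_1 − rank ∂_2 = (18 − 8) − 8 = 2, and the invariant factors of ∂_2 are all 1, so H_1 = Z^2.
  H_2: rank ker ∂_2 − rank ∂_3 = (8 − 8) − 0 = 0, and there is no ∂_3, so H_2 = 0.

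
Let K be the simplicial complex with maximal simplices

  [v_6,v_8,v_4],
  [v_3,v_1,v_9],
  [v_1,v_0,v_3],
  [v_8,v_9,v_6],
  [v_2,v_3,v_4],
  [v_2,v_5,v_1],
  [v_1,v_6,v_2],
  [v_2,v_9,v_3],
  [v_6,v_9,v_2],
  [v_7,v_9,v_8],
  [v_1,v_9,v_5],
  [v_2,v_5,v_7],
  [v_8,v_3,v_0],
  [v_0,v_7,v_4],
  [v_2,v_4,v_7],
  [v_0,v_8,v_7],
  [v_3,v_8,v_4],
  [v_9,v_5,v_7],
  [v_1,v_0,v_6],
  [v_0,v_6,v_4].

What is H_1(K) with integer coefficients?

Order the vertices as v_0 < v_1 < v_2 < v_3 < v_4 < v_5 < v_6 < v_7 < v_8 < v_9. Listing each simplex with vertices in this order, K has dimension 2 with simplices:

  0-simplices (10): [v_0], [v_1], [v_2], [v_3], [v_4], [v_5], [v_6], [v_7], [v_8], [v_9]
  1-simplices (30): (30 of them)
  2-simplices (20): (20 of them)

giving chain groups C_0 ≅ Z^10, C_1 ≅ Z^30, C_2 ≅ Z^20.

Boundary ∂_1: C_1 → C_0 maps an edge to its endpoints' difference, ∂[p,q] = q − p. For instance
  ∂[v_3,v_8] = [v_8] − [v_3].
This gives a 10×30 integer matrix of rank 9; reducing to Smith normal form yields diagonal entries (1,1,1,1,1,1,1,1,1).

Boundary ∂_2: C_2 → C_1 acts by ∂[p,q,r] = [q,r] − [p,r] + [p,q]. For instance
  ∂[v_0,v_1,v_3] = [v_1,v_3] − [v_0,v_3] + [v_0,v_1],
  ∂[v_2,v_4,v_7] = [v_4,v_7] − [v_2,v_7] + [v_2,v_4].
The resulting 30×20 matrix has rank 20, and its Smith normal form has invariant factors (1,1,1,1,1,1,1,1,1,1,1,1,1,1,1,1,1,1,1,2).

Computing H_k = (kernel of ∂_k) / (image of ∂_{k+1}):

  H_1: rank ker ∂_1 − rank ∂_2 = (30 − 9) − 20 = 1, and ∂_2 has invariant factor 2 > 1, so H_1 ≅ Z × Z/2.

H_1 = Z × Z/2.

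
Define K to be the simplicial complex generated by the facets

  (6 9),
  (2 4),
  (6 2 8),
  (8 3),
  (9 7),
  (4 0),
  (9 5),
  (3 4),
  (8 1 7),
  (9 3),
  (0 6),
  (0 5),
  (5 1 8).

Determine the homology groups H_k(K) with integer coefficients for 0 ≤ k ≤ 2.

H_0 = Z,  H_1 = Z^6,  H_2 = 0.

We work with the vertex ordering 0 < 1 < 2 < 3 < 4 < 5 < 6 < 7 < 8 < 9. The simplices of K, each written with vertices in increasing order, are:

  0-simplices (10): [0], [1], [2], [3], [4], [5], [6], [7], [8], [9]
  1-simplices (18): [0,4], [0,5], [0,6], [1,5], [1,7], [1,8], [2,4], [2,6], [2,8], [3,4], [3,8], [3,9], [5,8], [5,9], [6,8], [6,9], [7,8], [7,9]
  2-simplices (3): [1,5,8], [1,7,8], [2,6,8]

so the chain groups are C_0 ≅ Z^10, C_1 ≅ Z^18, C_2 ≅ Z^3.

∂_1: C_1 → C_0 sends each edge [p,q] (with p < q) to q − p.
As a 10×18 matrix over Z this has rank 9, with invariant factors (1,1,1,1,1,1,1,1,1).

∂_2: C_2 → C_1 sends each 2-simplex [p,q,r] to [q,r] − [p,r] + [p,q]. For instance
  ∂[1,5,8] = [5,8] − [1,8] + [1,5],
  ∂[1,7,8] = [7,8] − [1,8] + [1,7].
The 18×3 boundary matrix has rank 3 and Smith normal form diag(1,1,1).

From H_k ≅ ker(∂_k) / im(∂_{k+1}) we obtain:

  H_0: rank C_0 − rank ∂_1 = 10 − 9 = 1, and the invariant factors of ∂_1 are all 1, so H_0 ≅ Z.
  H_1: rank ker ∂_1 − rank ∂_2 = (18 − 9) − 3 = 6, and the invariant factors of ∂_2 are all 1, so H_1 ≅ Z^6.
  H_2: rank ker ∂_2 − rank ∂_3 = (3 − 3) − 0 = 0, and there is no ∂_3, so H_2 ≅ 0.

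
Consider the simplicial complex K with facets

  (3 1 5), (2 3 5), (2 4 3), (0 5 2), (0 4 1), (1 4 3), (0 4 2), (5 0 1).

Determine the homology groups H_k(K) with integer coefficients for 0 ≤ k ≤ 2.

K has 6 vertices, 12 edges, 8 triangles.
rank ∂_0 = 0, rank ∂_1 = 5 ⇒ b_0 = 6 − 0 − 5 = 1; all invariant factors of ∂_1 are 1 so no torsion. So H_0 = Z.
rank ∂_1 = 5, rank ∂_2 = 7 ⇒ b_1 = 12 − 5 − 7 = 0; all invariant factors of ∂_2 are 1 so no torsion. So H_1 = 0.
rank ∂_2 = 7, rank ∂_3 = 0 ⇒ b_2 = 8 − 7 − 0 = 1. So H_2 = Z.

H_0 ≅ Z,  H_1 = 0,  H_2 ≅ Z.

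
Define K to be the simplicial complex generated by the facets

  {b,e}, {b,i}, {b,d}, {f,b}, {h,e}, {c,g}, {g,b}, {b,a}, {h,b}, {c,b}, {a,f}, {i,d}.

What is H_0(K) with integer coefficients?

H_0 = Z.

Take the total order a < b < c < d < e < f < g < h < i on the vertex set. Then K (dimension 1) consists of the simplices:

  0-simplices (9): a, b, c, d, e, f, g, h, i
  1-simplices (12): ab, af, bc, bd, be, bf, bg, bh, bi, cg, di, eh

giving chain groups C_0 ≅ Z^9, C_1 ≅ Z^12.

The boundary map ∂_1: C_1 → C_0 maps an edge to its endpoints' difference, ∂[p,q] = q − p. For instance
  ∂eh = h − e.
As a 9×12 matrix over Z this has rank 8, with invariant factors (1,1,1,1,1,1,1,1).

Now H_k = ker ∂_k / im ∂_{k+1}, so:

  H_0: rank C_0 − rank ∂_1 = 9 − 8 = 1, and the invariant factors of ∂_1 are all 1, so H_0 ≅ Z.

(K is a triangulation of a wedge of 4 circles.)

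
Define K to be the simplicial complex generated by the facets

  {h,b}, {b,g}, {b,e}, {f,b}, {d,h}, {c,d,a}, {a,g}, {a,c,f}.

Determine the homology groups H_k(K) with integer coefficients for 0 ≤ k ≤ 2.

H_0 = Z,  H_1 = Z^2,  H_2 = 0.

Fix the vertex order a < b < c < d < e < f < g < h and write every simplex with vertices in increasing order. Then dim K = 2 and the simplices of K are:

  0-simplices (8): a, b, c, d, e, f, g, h
  1-simplices (11): ac, ad, af, ag, be, bf, bg, bh, cd, cf, dh
  2-simplices (2): acd, acf

Hence C_0 ≅ Z^8, C_1 ≅ Z^11, C_2 ≅ Z^2.

The boundary map ∂_1: C_1 → C_0 is given by ∂[p,q] = [q] − [p].
The resulting 8×11 matrix has rank 7, and its Smith normal form has invariant factors (1,1,1,1,1,1,1).

Boundary ∂_2: C_2 → C_1 acts by ∂[p,q,r] = [q,r] − [p,r] + [p,q]. For instance
  ∂acf = cf − af + ac,
  ∂acd = cd − ad + ac.
The 11×2 boundary matrix has rank 2 and Smith normal form diag(1,1).

From H_k ≅ ker(∂_k) / im(∂_{k+1}) we obtain:

  H_0: rank C_0 − rank ∂_1 = 8 − 7 = 1, and the invariant factors of ∂_1 are all 1, so H_0 ≅ Z.
  H_1: rank ker ∂_1 − rank ∂_2 = (11 − 7) − 2 = 2, and the invariant factors of ∂_2 are all 1, so H_1 ≅ Z^2.
  H_2: rank ker ∂_2 − rank ∂_3 = (2 − 2) − 0 = 0, and there is no ∂_3, so H_2 ≅ 0.

As a check, the Euler characteristic is 8 − 11 + 2 = -1, which agrees with 1 − 2 + 0 = -1.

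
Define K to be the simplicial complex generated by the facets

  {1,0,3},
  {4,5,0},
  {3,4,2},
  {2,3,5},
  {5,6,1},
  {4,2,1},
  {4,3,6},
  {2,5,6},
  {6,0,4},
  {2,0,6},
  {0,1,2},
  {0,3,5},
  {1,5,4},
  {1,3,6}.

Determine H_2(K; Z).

We work with the vertex ordering 0 < 1 < 2 < 3 < 4 < 5 < 6. The simplices of K, each written with vertices in increasing order, are:

  0-simplices (7): [0], [1], [2], [3], [4], [5], [6]
  1-simplices (21): [0,1], [0,2], [0,3], [0,4], [0,5], [0,6], [1,2], [1,3], [1,4], [1,5], [1,6], [2,3], [2,4], [2,5], [2,6], [3,4], [3,5], [3,6], [4,5], [4,6], [5,6]
  2-simplices (14): [0,1,2], [0,1,3], [0,2,6], [0,3,5], [0,4,5], [0,4,6], [1,2,4], [1,3,6], [1,4,5], [1,5,6], [2,3,4], [2,3,5], [2,5,6], [3,4,6]

Hence C_0 ≅ Z^7, C_1 ≅ Z^21, C_2 ≅ Z^14.

The boundary map ∂_1: C_1 → C_0 is given by ∂[p,q] = [q] − [p]. For instance
  ∂[3,4] = [4] − [3].
The resulting 7×21 matrix has rank 6, and its Smith normal form has invariant factors (1,1,1,1,1,1).

∂_2: C_2 → C_1 sends each 2-simplex [p,q,r] to [q,r] − [p,r] + [p,q]. For instance
  ∂[1,2,4] = [2,4] − [1,4] + [1,2],
  ∂[1,4,5] = [4,5] − [1,5] + [1,4].
As a 21×14 matrix over Z this has rank 13, with invariant factors (1,1,1,1,1,1,1,1,1,1,1,1,1).

Computing H_k = (kernel of ∂_k) / (image of ∂_{k+1}):

  H_2: rank ker ∂_2 − rank ∂_3 = (14 − 13) − 0 = 1, and there is no ∂_3, so H_2 = Z.

H_2 ≅ Z.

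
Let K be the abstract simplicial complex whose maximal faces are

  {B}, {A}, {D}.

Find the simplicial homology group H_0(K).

Take the total order A < B < D on the vertex set. Then K (dimension 0) consists of the simplices:

  0-simplices (3): A, B, D

so the chain groups are C_0 ≅ Z^3.

From H_k ≅ ker(∂_k) / im(∂_{k+1}) we obtain:

  H_0: rank C_0 − rank ∂_1 = 3 − 0 = 3, and there is no ∂_1, so H_0 ≅ Z^3.

H_0 ≅ Z^3.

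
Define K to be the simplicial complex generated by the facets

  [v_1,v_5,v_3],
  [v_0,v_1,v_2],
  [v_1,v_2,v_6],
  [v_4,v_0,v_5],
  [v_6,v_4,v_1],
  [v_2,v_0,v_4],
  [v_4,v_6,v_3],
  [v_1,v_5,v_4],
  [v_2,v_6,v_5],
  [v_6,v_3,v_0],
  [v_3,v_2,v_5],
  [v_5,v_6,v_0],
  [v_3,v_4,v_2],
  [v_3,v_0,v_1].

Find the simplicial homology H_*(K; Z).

K has 7 vertices, 21 edges, 14 triangles.
rank ∂_0 = 0, rank ∂_1 = 6 ⇒ b_0 = 7 − 0 − 6 = 1; all invariant factors of ∂_1 are 1 so no torsion. So H_0 = Z.
rank ∂_1 = 6, rank ∂_2 = 13 ⇒ b_1 = 21 − 6 − 13 = 2; all invariant factors of ∂_2 are 1 so no torsion. So H_1 = Z^2.
rank ∂_2 = 13, rank ∂_3 = 0 ⇒ b_2 = 14 − 13 − 0 = 1. So H_2 = Z.

H_0 = Z,  H_1 = Z^2,  H_2 = Z.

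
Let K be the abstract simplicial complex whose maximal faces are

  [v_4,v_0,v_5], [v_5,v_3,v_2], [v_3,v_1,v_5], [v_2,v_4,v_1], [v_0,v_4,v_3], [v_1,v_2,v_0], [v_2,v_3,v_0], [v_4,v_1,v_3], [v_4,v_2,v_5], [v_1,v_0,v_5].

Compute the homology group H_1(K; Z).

Take the total order v_0 < v_1 < v_2 < v_3 < v_4 < v_5 on the vertex set. Then K (dimension 2) consists of the simplices:

  0-simplices (6): [v_0], [v_1], [v_2], [v_3], [v_4], [v_5]
  1-simplices (15): (15 of them)
  2-simplices (10): [v_0,v_1,v_2], [v_0,v_1,v_5], [v_0,v_2,v_3], [v_0,v_3,v_4], [v_0,v_4,v_5], [v_1,v_2,v_4], [v_1,v_3,v_4], [v_1,v_3,v_5], [v_2,v_3,v_5], [v_2,v_4,v_5]

Hence C_0 ≅ Z^6, C_1 ≅ Z^15, C_2 ≅ Z^10.

∂_1: C_1 → C_0 maps an edge to its endpoints' difference, ∂[p,q] = q − p. For instance
  ∂[v_3,v_4] = [v_4] − [v_3].
The 6×15 boundary matrix has rank 5 and Smith normal form diag(1,1,1,1,1).

The boundary map ∂_2: C_2 → C_1 maps a triangle to the signed sum of its edges. For instance
  ∂[v_0,v_1,v_2] = [v_1,v_2] − [v_0,v_2] + [v_0,v_1],
  ∂[v_0,v_2,v_3] = [v_2,v_3] − [v_0,v_3] + [v_0,v_2].
As a 15×10 matrix over Z this has rank 10, with invariant factors (1,1,1,1,1,1,1,1,1,2).

Now H_k = ker ∂_k / im ∂_{k+1}, so:

  H_1: rank ker ∂_1 − rank ∂_2 = (15 − 5) − 10 = 0, and ∂_2 has invariant factor 2 > 1, so H_1 = Z/2Z.

(K is a triangulation of the real projective plane RP^2.)

H_1 ≅ Z/2Z.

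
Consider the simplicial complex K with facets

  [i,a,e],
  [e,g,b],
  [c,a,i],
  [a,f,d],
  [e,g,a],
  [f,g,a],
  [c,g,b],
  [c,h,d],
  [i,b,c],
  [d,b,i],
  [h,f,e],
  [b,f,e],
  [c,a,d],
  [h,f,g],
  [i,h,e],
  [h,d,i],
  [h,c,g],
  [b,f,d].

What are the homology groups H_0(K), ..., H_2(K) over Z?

H_0 = Z,  H_1 = Z ⊕ Z/2,  H_2 = 0.

We work with the vertex ordering a < b < c < d < e < f < g < h < i. The simplices of K, each written with vertices in increasing order, are:

  0-simplices (9): a, b, c, d, e, f, g, h, i
  1-simplices (27): ac, ad, ae, af, ag, ai, bc, bd, be, bf, bg, bi, cd, cg, ch, ci, df, dh, di, ef, eg, eh, ei, fg, fh, gh, hi
  2-simplices (18): acd, aci, adf, aeg, aei, afg, bcg, bci, bdf, bdi, bef, beg, cdh, cgh, dhi, efh, ehi, fgh

so the chain groups are C_0 ≅ Z^9, C_1 ≅ Z^27, C_2 ≅ Z^18.

∂_1: C_1 → C_0 is given by ∂[p,q] = [q] − [p]. For instance
  ∂af = f − a.
The 9×27 boundary matrix has rank 8 and Smith normal form diag(1,1,1,1,1,1,1,1).

Boundary ∂_2: C_2 → C_1 acts by ∂[p,q,r] = [q,r] − [p,r] + [p,q]. For instance
  ∂adf = df − af + ad,
  ∂bdi = di − bi + bd.
As a 27×18 matrix over Z this has rank 18, with invariant factors (1,1,1,1,1,1,1,1,1,1,1,1,1,1,1,1,1,2).

From H_k ≅ ker(∂_k) / im(∂_{k+1}) we obtain:

  H_0: rank C_0 − rank ∂_1 = 9 − 8 = 1, and the invariant factors of ∂_1 are all 1, so H_0 ≅ Z.
  H_1: rank ker ∂_1 − rank ∂_2 = (27 − 8) − 18 = 1, and ∂_2 has invariant factor 2 > 1, so H_1 ≅ Z ⊕ Z/2.
  H_2: rank ker ∂_2 − rank ∂_3 = (18 − 18) − 0 = 0, and there is no ∂_3, so H_2 ≅ 0.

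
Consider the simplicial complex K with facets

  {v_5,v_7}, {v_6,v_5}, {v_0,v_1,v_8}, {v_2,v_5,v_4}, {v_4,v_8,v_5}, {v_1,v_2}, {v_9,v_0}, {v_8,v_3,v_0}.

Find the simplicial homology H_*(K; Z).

Take the total order v_0 < v_1 < v_2 < v_3 < v_4 < v_5 < v_6 < v_7 < v_8 < v_9 on the vertex set. Then K (dimension 2) consists of the simplices:

  0-simplices (10): [v_0], [v_1], [v_2], [v_3], [v_4], [v_5], [v_6], [v_7], [v_8], [v_9]
  1-simplices (14): [v_0,v_1], [v_0,v_3], [v_0,v_8], [v_0,v_9], [v_1,v_2], [v_1,v_8], [v_2,v_4], [v_2,v_5], [v_3,v_8], [v_4,v_5], [v_4,v_8], [v_5,v_6], [v_5,v_7], [v_5,v_8]
  2-simplices (4): [v_0,v_1,v_8], [v_0,v_3,v_8], [v_2,v_4,v_5], [v_4,v_5,v_8]

Hence C_0 ≅ Z^10, C_1 ≅ Z^14, C_2 ≅ Z^4.

Boundary ∂_1: C_1 → C_0 is given by ∂[p,q] = [q] − [p]. For instance
  ∂[v_0,v_8] = [v_8] − [v_0].
As a 10×14 matrix over Z this has rank 9, with invariant factors (1,1,1,1,1,1,1,1,1).

∂_2: C_2 → C_1 sends each 2-simplex [p,q,r] to [q,r] − [p,r] + [p,q]. For instance
  ∂[v_0,v_1,v_8] = [v_1,v_8] − [v_0,v_8] + [v_0,v_1],
  ∂[v_2,v_4,v_5] = [v_4,v_5] − [v_2,v_5] + [v_2,v_4].
The 14×4 boundary matrix has rank 4 and Smith normal form diag(1,1,1,1).

Reading off H_k = ker ∂_k / im ∂_{k+1}:

  H_0: rank C_0 − rank ∂_1 = 10 − 9 = 1, and the invariant factors of ∂_1 are all 1, so H_0 ≅ Z.
  H_1: rank ker ∂_1 − rank ∂_2 = (14 − 9) − 4 = 1, and the invariant factors of ∂_2 are all 1, so H_1 ≅ Z.
  H_2: rank ker ∂_2 − rank ∂_3 = (4 − 4) − 0 = 0, and there is no ∂_3, so H_2 ≅ 0.

H_0 ≅ Z,  H_1 ≅ Z,  H_2 = 0.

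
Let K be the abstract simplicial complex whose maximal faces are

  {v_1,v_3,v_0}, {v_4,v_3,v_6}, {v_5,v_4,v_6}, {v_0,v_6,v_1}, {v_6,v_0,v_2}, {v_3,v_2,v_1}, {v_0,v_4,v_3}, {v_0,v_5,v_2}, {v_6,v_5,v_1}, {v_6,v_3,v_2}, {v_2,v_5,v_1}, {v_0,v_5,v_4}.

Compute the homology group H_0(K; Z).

H_0 ≅ Z.

We work with the vertex ordering v_0 < v_1 < v_2 < v_3 < v_4 < v_5 < v_6. The simplices of K, each written with vertices in increasing order, are:

  0-simplices (7): [v_0], [v_1], [v_2], [v_3], [v_4], [v_5], [v_6]
  1-simplices (18): (18 of them)
  2-simplices (12): (12 of them)

Hence C_0 ≅ Z^7, C_1 ≅ Z^18, C_2 ≅ Z^12.

The boundary map ∂_1: C_1 → C_0 maps an edge to its endpoints' difference, ∂[p,q] = q − p.
The resulting 7×18 matrix has rank 6, and its Smith normal form has invariant factors (1,1,1,1,1,1).

Boundary ∂_2: C_2 → C_1 sends each 2-simplex [p,q,r] to [q,r] − [p,r] + [p,q]. For instance
  ∂[v_0,v_4,v_5] = [v_4,v_5] − [v_0,v_5] + [v_0,v_4],
  ∂[v_4,v_5,v_6] = [v_5,v_6] − [v_4,v_6] + [v_4,v_5].
This gives a 18×12 integer matrix of rank 12; reducing to Smith normal form yields diagonal entries (1,1,1,1,1,1,1,1,1,1,1,2).

Reading off H_k = ker ∂_k / im ∂_{k+1}:

  H_0: rank C_0 − rank ∂_1 = 7 − 6 = 1, and the invariant factors of ∂_1 are all 1, so H_0 ≅ Z.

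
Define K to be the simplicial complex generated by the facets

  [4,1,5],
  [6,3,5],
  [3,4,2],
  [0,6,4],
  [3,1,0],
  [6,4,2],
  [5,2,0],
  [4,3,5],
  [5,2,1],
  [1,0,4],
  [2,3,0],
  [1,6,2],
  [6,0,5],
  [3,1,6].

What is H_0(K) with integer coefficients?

H_0 = Z.

We work with the vertex ordering 0 < 1 < 2 < 3 < 4 < 5 < 6. The simplices of K, each written with vertices in increasing order, are:

  0-simplices (7): [0], [1], [2], [3], [4], [5], [6]
  1-simplices (21): [0,1], [0,2], [0,3], [0,4], [0,5], [0,6], [1,2], [1,3], [1,4], [1,5], [1,6], [2,3], [2,4], [2,5], [2,6], [3,4], [3,5], [3,6], [4,5], [4,6], [5,6]
  2-simplices (14): [0,1,3], [0,1,4], [0,2,3], [0,2,5], [0,4,6], [0,5,6], [1,2,5], [1,2,6], [1,3,6], [1,4,5], [2,3,4], [2,4,6], [3,4,5], [3,5,6]

giving chain groups C_0 ≅ Z^7, C_1 ≅ Z^21, C_2 ≅ Z^14.

Boundary ∂_1: C_1 → C_0 is given by ∂[p,q] = [q] − [p].
The resulting 7×21 matrix has rank 6, and its Smith normal form has invariant factors (1,1,1,1,1,1).

∂_2: C_2 → C_1 acts by ∂[p,q,r] = [q,r] − [p,r] + [p,q]. For instance
  ∂[2,4,6] = [4,6] − [2,6] + [2,4],
  ∂[2,3,4] = [3,4] − [2,4] + [2,3].
As a 21×14 matrix over Z this has rank 13, with invariant factors (1,1,1,1,1,1,1,1,1,1,1,1,1).

Now H_k = ker ∂_k / im ∂_{k+1}, so:

  H_0: rank C_0 − rank ∂_1 = 7 − 6 = 1, and the invariant factors of ∂_1 are all 1, so H_0 = Z.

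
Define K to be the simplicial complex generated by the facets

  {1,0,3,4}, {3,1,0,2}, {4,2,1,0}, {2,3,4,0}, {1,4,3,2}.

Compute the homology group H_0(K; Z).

Take the total order 0 < 1 < 2 < 3 < 4 on the vertex set. Then K (dimension 3) consists of the simplices:

  0-simplices (5): [0], [1], [2], [3], [4]
  1-simplices (10): [0,1], [0,2], [0,3], [0,4], [1,2], [1,3], [1,4], [2,3], [2,4], [3,4]
  2-simplices (10): [0,1,2], [0,1,3], [0,1,4], [0,2,3], [0,2,4], [0,3,4], [1,2,3], [1,2,4], [1,3,4], [2,3,4]
  3-simplices (5): [0,1,2,3], [0,1,2,4], [0,1,3,4], [0,2,3,4], [1,2,3,4]

giving chain groups C_0 ≅ Z^5, C_1 ≅ Z^10, C_2 ≅ Z^10, C_3 ≅ Z^5.

∂_1: C_1 → C_0 sends each edge [p,q] (with p < q) to q − p. For instance
  ∂[2,3] = [3] − [2].
The 5×10 boundary matrix has rank 4 and Smith normal form diag(1,1,1,1).

The boundary map ∂_2: C_2 → C_1 maps a triangle to the signed sum of its edges. For instance
  ∂[0,1,2] = [1,2] − [0,2] + [0,1],
  ∂[0,1,4] = [1,4] − [0,4] + [0,1].
The 10×10 boundary matrix has rank 6 and Smith normal form diag(1,1,1,1,1,1).

∂_3: C_3 → C_2 sends each 3-simplex σ to the alternating sum Σ_i (−1)^i (σ with its i-th vertex removed). For instance
  ∂[0,1,3,4] = [1,3,4] − [0,3,4] + [0,1,4] − [0,1,3],
  ∂[1,2,3,4] = [2,3,4] − [1,3,4] + [1,2,4] − [1,2,3].
The 10×5 boundary matrix has rank 4 and Smith normal form diag(1,1,1,1).

From H_k ≅ ker(∂_k) / im(∂_{k+1}) we obtain:

  H_0: rank C_0 − rank ∂_1 = 5 − 4 = 1, and the invariant factors of ∂_1 are all 1, so H_0 = Z.

H_0 ≅ Z.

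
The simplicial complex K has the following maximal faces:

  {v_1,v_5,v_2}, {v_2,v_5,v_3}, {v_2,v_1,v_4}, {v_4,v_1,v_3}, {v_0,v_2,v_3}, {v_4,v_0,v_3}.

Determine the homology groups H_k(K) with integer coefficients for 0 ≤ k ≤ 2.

H_0 ≅ Z,  H_1 ≅ Z,  H_2 = 0.

K has 6 vertices, 12 edges, 6 triangles.
rank ∂_0 = 0, rank ∂_1 = 5 ⇒ b_0 = 6 − 0 − 5 = 1; all invariant factors of ∂_1 are 1 so no torsion. So H_0 ≅ Z.
rank ∂_1 = 5, rank ∂_2 = 6 ⇒ b_1 = 12 − 5 − 6 = 1; all invariant factors of ∂_2 are 1 so no torsion. So H_1 ≅ Z.
rank ∂_2 = 6, rank ∂_3 = 0 ⇒ b_2 = 6 − 6 − 0 = 0. So H_2 ≅ 0.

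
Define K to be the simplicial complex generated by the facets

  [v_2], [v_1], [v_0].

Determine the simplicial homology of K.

H_0 ≅ Z^3.

We work with the vertex ordering v_0 < v_1 < v_2. The simplices of K, each written with vertices in increasing order, are:

  0-simplices (3): [v_0], [v_1], [v_2]

Hence C_0 ≅ Z^3.

From H_k ≅ ker(∂_k) / im(∂_{k+1}) we obtain:

  H_0: rank C_0 − rank ∂_1 = 3 − 0 = 3, and there is no ∂_1, so H_0 = Z^3.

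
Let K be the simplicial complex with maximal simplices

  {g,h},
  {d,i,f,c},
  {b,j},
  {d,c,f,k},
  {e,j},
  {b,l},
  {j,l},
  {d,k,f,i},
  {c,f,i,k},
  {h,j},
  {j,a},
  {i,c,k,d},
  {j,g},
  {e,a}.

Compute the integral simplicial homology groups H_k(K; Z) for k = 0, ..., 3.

Order the vertices as a < b < c < d < e < f < g < h < i < j < k < l. Listing each simplex with vertices in this order, K has dimension 3 with simplices:

  0-simplices (12): a, b, c, d, e, f, g, h, i, j, k, l
  1-simplices (19): ae, aj, bj, bl, cd, cf, ci, ck, df, di, dk, ej, fi, fk, gh, gj, hj, ik, jl
  2-simplices (10): cdf, cdi, cdk, cfi, cfk, cik, dfi, dfk, dik, fik
  3-simplices (5): cdfi, cdfk, cdik, cfik, dfik

so the chain groups are C_0 ≅ Z^12, C_1 ≅ Z^19, C_2 ≅ Z^10, C_3 ≅ Z^5.

The boundary map ∂_1: C_1 → C_0 is given by ∂[p,q] = [q] − [p].
The resulting 12×19 matrix has rank 10, and its Smith normal form has invariant factors (1,1,1,1,1,1,1,1,1,1).

Boundary ∂_2: C_2 → C_1 maps a triangle to the signed sum of its edges. For instance
  ∂dfi = fi − di + df,
  ∂dik = ik − dk + di.
The 19×10 boundary matrix has rank 6 and Smith normal form diag(1,1,1,1,1,1).

Boundary ∂_3: C_3 → C_2 sends each 3-simplex σ to the alternating sum Σ_i (−1)^i (σ with its i-th vertex removed). For instance
  ∂dfik = fik − dik + dfk − dfi,
  ∂cfik = fik − cik + cfk − cfi.
The resulting 10×5 matrix has rank 4, and its Smith normal form has invariant factors (1,1,1,1).

Now H_k = ker ∂_k / im ∂_{k+1}, so:

  H_0: rank C_0 − rank ∂_1 = 12 − 10 = 2, and the invariant factors of ∂_1 are all 1, so H_0 = Z^2.
  H_1: rank ker ∂_1 − rank ∂_2 = (19 − 10) − 6 = 3, and the invariant factors of ∂_2 are all 1, so H_1 = Z^3.
  H_2: rank ker ∂_2 − rank ∂_3 = (10 − 6) − 4 = 0, and the invariant factors of ∂_3 are all 1, so H_2 = 0.
  H_3: rank ker ∂_3 − rank ∂_4 = (5 − 4) − 0 = 1, and there is no ∂_4, so H_3 = Z.

(K is a triangulation of the disjoint union of the 3-sphere S^3 and a wedge of 3 circles.)

H_0 ≅ Z^2,  H_1 ≅ Z^3,  H_2 = 0,  H_3 ≅ Z.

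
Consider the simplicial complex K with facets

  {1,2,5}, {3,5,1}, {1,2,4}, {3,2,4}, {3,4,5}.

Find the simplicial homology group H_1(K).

We work with the vertex ordering 1 < 2 < 3 < 4 < 5. The simplices of K, each written with vertices in increasing order, are:

  0-simplices (5): [1], [2], [3], [4], [5]
  1-simplices (10): [1,2], [1,3], [1,4], [1,5], [2,3], [2,4], [2,5], [3,4], [3,5], [4,5]
  2-simplices (5): [1,2,4], [1,2,5], [1,3,5], [2,3,4], [3,4,5]

so the chain groups are C_0 ≅ Z^5, C_1 ≅ Z^10, C_2 ≅ Z^5.

Boundary ∂_1: C_1 → C_0 is given by ∂[p,q] = [q] − [p].
The resulting 5×10 matrix has rank 4, and its Smith normal form has invariant factors (1,1,1,1).

The boundary map ∂_2: C_2 → C_1 acts by ∂[p,q,r] = [q,r] − [p,r] + [p,q]. For instance
  ∂[2,3,4] = [3,4] − [2,4] + [2,3],
  ∂[1,2,4] = [2,4] − [1,4] + [1,2].
The 10×5 boundary matrix has rank 5 and Smith normal form diag(1,1,1,1,1).

Computing H_k = (kernel of ∂_k) / (image of ∂_{k+1}):

  H_1: rank ker ∂_1 − rank ∂_2 = (10 − 4) − 5 = 1, and the invariant factors of ∂_2 are all 1, so H_1 ≅ Z.

(K is a triangulation of the Möbius band.)

H_1 ≅ Z.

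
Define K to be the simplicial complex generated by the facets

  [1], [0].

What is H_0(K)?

H_0 = Z^2.

Fix the vertex order 0 < 1 and write every simplex with vertices in increasing order. Then dim K = 0 and the simplices of K are:

  0-simplices (2): [0], [1]

so the chain groups are C_0 ≅ Z^2.

Now H_k = ker ∂_k / im ∂_{k+1}, so:

  H_0: rank C_0 − rank ∂_1 = 2 − 0 = 2, and there is no ∂_1, so H_0 = Z^2.

(K is a triangulation of a set of 2 points.)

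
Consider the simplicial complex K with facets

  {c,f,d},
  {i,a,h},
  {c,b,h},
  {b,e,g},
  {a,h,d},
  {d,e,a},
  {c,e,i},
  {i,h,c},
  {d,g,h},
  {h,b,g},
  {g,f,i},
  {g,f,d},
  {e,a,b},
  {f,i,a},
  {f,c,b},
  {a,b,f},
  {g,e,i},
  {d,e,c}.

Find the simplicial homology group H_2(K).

K has 9 vertices, 27 edges, 18 triangles.
rank ∂_2 = 17, rank ∂_3 = 0 ⇒ b_2 = 18 − 17 − 0 = 1. So H_2 ≅ Z.

H_2 = Z.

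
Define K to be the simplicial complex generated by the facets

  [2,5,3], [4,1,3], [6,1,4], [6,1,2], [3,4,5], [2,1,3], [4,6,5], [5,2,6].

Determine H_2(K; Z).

Take the total order 1 < 2 < 3 < 4 < 5 < 6 on the vertex set. Then K (dimension 2) consists of the simplices:

  0-simplices (6): [1], [2], [3], [4], [5], [6]
  1-simplices (12): [1,2], [1,3], [1,4], [1,6], [2,3], [2,5], [2,6], [3,4], [3,5], [4,5], [4,6], [5,6]
  2-simplices (8): [1,2,3], [1,2,6], [1,3,4], [1,4,6], [2,3,5], [2,5,6], [3,4,5], [4,5,6]

giving chain groups C_0 ≅ Z^6, C_1 ≅ Z^12, C_2 ≅ Z^8.

The boundary map ∂_1: C_1 → C_0 is given by ∂[p,q] = [q] − [p]. For instance
  ∂[1,2] = [2] − [1].
As a 6×12 matrix over Z this has rank 5, with invariant factors (1,1,1,1,1).

The boundary map ∂_2: C_2 → C_1 maps a triangle to the signed sum of its edges. For instance
  ∂[1,2,6] = [2,6] − [1,6] + [1,2],
  ∂[3,4,5] = [4,5] − [3,5] + [3,4].
This gives a 12×8 integer matrix of rank 7; reducing to Smith normal form yields diagonal entries (1,1,1,1,1,1,1).

From H_k ≅ ker(∂_k) / im(∂_{k+1}) we obtain:

  H_2: rank ker ∂_2 − rank ∂_3 = (8 − 7) − 0 = 1, and there is no ∂_3, so H_2 = Z.

H_2 = Z.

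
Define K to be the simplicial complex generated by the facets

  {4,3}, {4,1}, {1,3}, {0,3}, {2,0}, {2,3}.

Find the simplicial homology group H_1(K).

H_1 = Z^2.

Order the vertices as 0 < 1 < 2 < 3 < 4. Listing each simplex with vertices in this order, K has dimension 1 with simplices:

  0-simplices (5): [0], [1], [2], [3], [4]
  1-simplices (6): [0,2], [0,3], [1,3], [1,4], [2,3], [3,4]

giving chain groups C_0 ≅ Z^5, C_1 ≅ Z^6.

∂_1: C_1 → C_0 sends each edge [p,q] (with p < q) to q − p.
The 5×6 boundary matrix has rank 4 and Smith normal form diag(1,1,1,1).

Reading off H_k = ker ∂_k / im ∂_{k+1}:

  H_1: rank ker ∂_1 − rank ∂_2 = (6 − 4) − 0 = 2, and there is no ∂_2, so H_1 = Z^2.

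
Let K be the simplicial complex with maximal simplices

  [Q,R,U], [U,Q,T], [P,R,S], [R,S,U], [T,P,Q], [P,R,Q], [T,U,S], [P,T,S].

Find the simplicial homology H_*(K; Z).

We work with the vertex ordering P < Q < R < S < T < U. The simplices of K, each written with vertices in increasing order, are:

  0-simplices (6): P, Q, R, S, T, U
  1-simplices (12): PQ, PR, PS, PT, QR, QT, QU, RS, RU, ST, SU, TU
  2-simplices (8): PQR, PQT, PRS, PST, QRU, QTU, RSU, STU

so the chain groups are C_0 ≅ Z^6, C_1 ≅ Z^12, C_2 ≅ Z^8.

The boundary map ∂_1: C_1 → C_0 is given by ∂[p,q] = [q] − [p].
The 6×12 boundary matrix has rank 5 and Smith normal form diag(1,1,1,1,1).

∂_2: C_2 → C_1 sends each 2-simplex [p,q,r] to [q,r] − [p,r] + [p,q]. For instance
  ∂STU = TU − SU + ST,
  ∂RSU = SU − RU + RS.
As a 12×8 matrix over Z this has rank 7, with invariant factors (1,1,1,1,1,1,1).

From H_k ≅ ker(∂_k) / im(∂_{k+1}) we obtain:

  H_0: rank C_0 − rank ∂_1 = 6 − 5 = 1, and the invariant factors of ∂_1 are all 1, so H_0 ≅ Z.
  H_1: rank ker ∂_1 − rank ∂_2 = (12 − 5) − 7 = 0, and the invariant factors of ∂_2 are all 1, so H_1 ≅ 0.
  H_2: rank ker ∂_2 − rank ∂_3 = (8 − 7) − 0 = 1, and there is no ∂_3, so H_2 ≅ Z.

H_0 ≅ Z,  H_1 = 0,  H_2 ≅ Z.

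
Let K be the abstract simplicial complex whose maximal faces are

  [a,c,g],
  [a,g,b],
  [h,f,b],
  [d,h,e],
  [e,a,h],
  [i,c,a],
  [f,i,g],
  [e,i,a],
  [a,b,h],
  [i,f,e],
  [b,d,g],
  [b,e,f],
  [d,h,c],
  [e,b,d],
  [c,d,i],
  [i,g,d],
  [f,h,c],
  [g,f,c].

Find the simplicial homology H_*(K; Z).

H_0 = Z,  H_1 = Z ⊕ Z/2Z,  H_2 = 0.

Take the total order a < b < c < d < e < f < g < h < i on the vertex set. Then K (dimension 2) consists of the simplices:

  0-simplices (9): a, b, c, d, e, f, g, h, i
  1-simplices (27): ab, ac, ae, ag, ah, ai, bd, be, bf, bg, bh, cd, cf, cg, ch, ci, de, dg, dh, di, ef, eh, ei, fg, fh, fi, gi
  2-simplices (18): abg, abh, acg, aci, aeh, aei, bde, bdg, bef, bfh, cdh, cdi, cfg, cfh, deh, dgi, efi, fgi

Hence C_0 ≅ Z^9, C_1 ≅ Z^27, C_2 ≅ Z^18.

The boundary map ∂_1: C_1 → C_0 sends each edge [p,q] (with p < q) to q − p. For instance
  ∂cg = g − c.
The 9×27 boundary matrix has rank 8 and Smith normal form diag(1,1,1,1,1,1,1,1).

The boundary map ∂_2: C_2 → C_1 maps a triangle to the signed sum of its edges. For instance
  ∂cdh = dh − ch + cd,
  ∂bfh = fh − bh + bf.
This gives a 27×18 integer matrix of rank 18; reducing to Smith normal form yields diagonal entries (1,1,1,1,1,1,1,1,1,1,1,1,1,1,1,1,1,2).

Reading off H_k = ker ∂_k / im ∂_{k+1}:

  H_0: rank C_0 − rank ∂_1 = 9 − 8 = 1, and the invariant factors of ∂_1 are all 1, so H_0 ≅ Z.
  H_1: rank ker ∂_1 − rank ∂_2 = (27 − 8) − 18 = 1, and ∂_2 has invariant factor 2 > 1, so H_1 ≅ Z ⊕ Z/2Z.
  H_2: rank ker ∂_2 − rank ∂_3 = (18 − 18) − 0 = 0, and there is no ∂_3, so H_2 ≅ 0.

As a check, the Euler characteristic is 9 − 27 + 18 = 0, which agrees with 1 − 1 + 0 = 0.
(K is a triangulation of the Klein bottle.)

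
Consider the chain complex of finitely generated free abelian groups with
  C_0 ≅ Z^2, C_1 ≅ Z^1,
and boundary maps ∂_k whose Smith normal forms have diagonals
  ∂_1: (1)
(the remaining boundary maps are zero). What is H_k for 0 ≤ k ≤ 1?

H_0: b_0 = 2 − 0 − 1 = 1; torsion from ∂_1 factors > 1: none. So H_0 ≅ Z.
H_1: b_1 = 1 − 1 − 0 = 0; torsion from ∂_2 factors > 1: none. So H_1 ≅ 0.

H_0 ≅ Z,  H_1 = 0.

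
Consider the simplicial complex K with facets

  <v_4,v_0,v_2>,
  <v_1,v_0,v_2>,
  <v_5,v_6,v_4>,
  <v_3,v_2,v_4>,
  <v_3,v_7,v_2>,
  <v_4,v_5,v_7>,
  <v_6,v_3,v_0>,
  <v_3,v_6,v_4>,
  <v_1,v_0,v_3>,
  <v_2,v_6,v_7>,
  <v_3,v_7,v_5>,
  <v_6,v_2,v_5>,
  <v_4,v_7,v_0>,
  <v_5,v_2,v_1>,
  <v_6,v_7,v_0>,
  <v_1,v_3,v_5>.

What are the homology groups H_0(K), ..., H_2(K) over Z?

Order the vertices as v_0 < v_1 < v_2 < v_3 < v_4 < v_5 < v_6 < v_7. Listing each simplex with vertices in this order, K has dimension 2 with simplices:

  0-simplices (8): [v_0], [v_1], [v_2], [v_3], [v_4], [v_5], [v_6], [v_7]
  1-simplices (24): (24 of them)
  2-simplices (16): (16 of them)

so the chain groups are C_0 ≅ Z^8, C_1 ≅ Z^24, C_2 ≅ Z^16.

∂_1: C_1 → C_0 maps an edge to its endpoints' difference, ∂[p,q] = q − p. For instance
  ∂[v_4,v_5] = [v_5] − [v_4].
The resulting 8×24 matrix has rank 7, and its Smith normal form has invariant factors (1,1,1,1,1,1,1).

Boundary ∂_2: C_2 → C_1 sends each 2-simplex [p,q,r] to [q,r] − [p,r] + [p,q]. For instance
  ∂[v_1,v_2,v_5] = [v_2,v_5] − [v_1,v_5] + [v_1,v_2],
  ∂[v_2,v_6,v_7] = [v_6,v_7] − [v_2,v_7] + [v_2,v_6].
The 24×16 boundary matrix has rank 15 and Smith normal form diag(1,1,1,1,1,1,1,1,1,1,1,1,1,1,1).

Computing H_k = (kernel of ∂_k) / (image of ∂_{k+1}):

  H_0: rank C_0 − rank ∂_1 = 8 − 7 = 1, and the invariant factors of ∂_1 are all 1, so H_0 = Z.
  H_1: rank ker ∂_1 − rank ∂_2 = (24 − 7) − 15 = 2, and the invariant factors of ∂_2 are all 1, so H_1 = Z^2.
  H_2: rank ker ∂_2 − rank ∂_3 = (16 − 15) − 0 = 1, and there is no ∂_3, so H_2 = Z.

As a check, the Euler characteristic is 8 − 24 + 16 = 0, which agrees with 1 − 2 + 1 = 0.

H_0 = Z,  H_1 = Z^2,  H_2 = Z.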